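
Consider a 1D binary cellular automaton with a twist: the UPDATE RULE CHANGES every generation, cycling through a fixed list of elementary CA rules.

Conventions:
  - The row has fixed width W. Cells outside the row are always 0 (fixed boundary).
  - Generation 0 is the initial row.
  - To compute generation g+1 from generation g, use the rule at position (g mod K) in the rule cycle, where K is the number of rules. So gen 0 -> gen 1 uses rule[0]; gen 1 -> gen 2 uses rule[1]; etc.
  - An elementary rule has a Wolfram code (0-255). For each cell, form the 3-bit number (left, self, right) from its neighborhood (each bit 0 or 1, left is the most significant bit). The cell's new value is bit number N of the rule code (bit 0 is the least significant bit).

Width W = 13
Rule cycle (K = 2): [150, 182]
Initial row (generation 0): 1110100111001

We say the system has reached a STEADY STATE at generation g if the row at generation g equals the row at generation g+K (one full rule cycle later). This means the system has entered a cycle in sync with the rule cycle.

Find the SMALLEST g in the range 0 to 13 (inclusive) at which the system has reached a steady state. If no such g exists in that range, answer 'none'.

Gen 0: 1110100111001
Gen 1 (rule 150): 0100111010111
Gen 2 (rule 182): 1111010111010
Gen 3 (rule 150): 0110010010011
Gen 4 (rule 182): 1001111111100
Gen 5 (rule 150): 1110111111010
Gen 6 (rule 182): 0101011110111
Gen 7 (rule 150): 1101001100010
Gen 8 (rule 182): 0011110010111
Gen 9 (rule 150): 0101101110010
Gen 10 (rule 182): 1110010101111
Gen 11 (rule 150): 0101110100110
Gen 12 (rule 182): 1110101111001
Gen 13 (rule 150): 0100100110111
Gen 14 (rule 182): 1111111001010
Gen 15 (rule 150): 0111110111011

Answer: none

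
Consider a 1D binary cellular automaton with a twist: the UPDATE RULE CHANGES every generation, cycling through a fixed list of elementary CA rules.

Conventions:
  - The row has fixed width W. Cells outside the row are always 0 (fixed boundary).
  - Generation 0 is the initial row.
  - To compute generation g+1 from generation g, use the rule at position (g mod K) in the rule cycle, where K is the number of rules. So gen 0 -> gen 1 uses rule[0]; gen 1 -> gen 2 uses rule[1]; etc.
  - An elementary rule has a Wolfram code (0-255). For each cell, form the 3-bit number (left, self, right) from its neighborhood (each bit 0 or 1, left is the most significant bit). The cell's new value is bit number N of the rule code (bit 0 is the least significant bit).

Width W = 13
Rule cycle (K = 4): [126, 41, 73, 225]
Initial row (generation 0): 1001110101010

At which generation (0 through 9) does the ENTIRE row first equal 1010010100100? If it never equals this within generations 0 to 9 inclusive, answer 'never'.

Answer: never

Derivation:
Gen 0: 1001110101010
Gen 1 (rule 126): 1111011111111
Gen 2 (rule 41): 1000110000000
Gen 3 (rule 73): 0010110111111
Gen 4 (rule 225): 1001011011111
Gen 5 (rule 126): 1111111110001
Gen 6 (rule 41): 1000000000100
Gen 7 (rule 73): 0011111110001
Gen 8 (rule 225): 1001111110100
Gen 9 (rule 126): 1111000011110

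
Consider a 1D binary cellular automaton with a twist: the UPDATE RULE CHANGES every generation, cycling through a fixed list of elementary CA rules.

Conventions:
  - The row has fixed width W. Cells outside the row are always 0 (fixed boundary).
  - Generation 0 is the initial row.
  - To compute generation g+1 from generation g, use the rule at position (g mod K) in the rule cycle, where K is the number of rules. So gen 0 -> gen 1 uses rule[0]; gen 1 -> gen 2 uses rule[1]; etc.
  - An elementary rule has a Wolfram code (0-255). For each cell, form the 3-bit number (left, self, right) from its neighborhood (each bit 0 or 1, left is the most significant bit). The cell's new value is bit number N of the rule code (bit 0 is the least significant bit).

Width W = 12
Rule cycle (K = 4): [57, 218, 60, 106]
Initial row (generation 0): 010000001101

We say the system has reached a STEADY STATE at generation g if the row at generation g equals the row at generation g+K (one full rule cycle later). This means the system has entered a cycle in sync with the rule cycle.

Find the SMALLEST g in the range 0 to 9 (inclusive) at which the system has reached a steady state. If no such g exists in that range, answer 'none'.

Answer: 6

Derivation:
Gen 0: 010000001101
Gen 1 (rule 57): 001111101010
Gen 2 (rule 218): 011111100001
Gen 3 (rule 60): 010000010001
Gen 4 (rule 106): 100000100010
Gen 5 (rule 57): 011110011001
Gen 6 (rule 218): 111111111110
Gen 7 (rule 60): 100000000001
Gen 8 (rule 106): 000000000010
Gen 9 (rule 57): 111111111001
Gen 10 (rule 218): 111111111110
Gen 11 (rule 60): 100000000001
Gen 12 (rule 106): 000000000010
Gen 13 (rule 57): 111111111001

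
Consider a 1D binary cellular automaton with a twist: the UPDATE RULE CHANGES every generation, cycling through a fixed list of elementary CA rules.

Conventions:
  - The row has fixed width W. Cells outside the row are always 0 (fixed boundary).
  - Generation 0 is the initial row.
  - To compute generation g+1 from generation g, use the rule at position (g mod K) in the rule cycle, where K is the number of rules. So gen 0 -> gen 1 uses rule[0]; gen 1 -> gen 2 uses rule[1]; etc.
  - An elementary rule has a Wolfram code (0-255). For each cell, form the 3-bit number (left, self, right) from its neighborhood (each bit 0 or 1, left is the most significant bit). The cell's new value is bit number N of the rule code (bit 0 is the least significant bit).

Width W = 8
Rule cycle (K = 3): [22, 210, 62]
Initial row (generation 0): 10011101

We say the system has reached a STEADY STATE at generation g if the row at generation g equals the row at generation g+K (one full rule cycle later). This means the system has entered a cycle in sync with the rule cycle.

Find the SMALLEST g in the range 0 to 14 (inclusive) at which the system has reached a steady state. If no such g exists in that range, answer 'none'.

Answer: 13

Derivation:
Gen 0: 10011101
Gen 1 (rule 22): 11100001
Gen 2 (rule 210): 01110010
Gen 3 (rule 62): 11001111
Gen 4 (rule 22): 00110000
Gen 5 (rule 210): 01011000
Gen 6 (rule 62): 11110100
Gen 7 (rule 22): 00000110
Gen 8 (rule 210): 00001011
Gen 9 (rule 62): 00011110
Gen 10 (rule 22): 00100001
Gen 11 (rule 210): 01010010
Gen 12 (rule 62): 11111111
Gen 13 (rule 22): 00000000
Gen 14 (rule 210): 00000000
Gen 15 (rule 62): 00000000
Gen 16 (rule 22): 00000000
Gen 17 (rule 210): 00000000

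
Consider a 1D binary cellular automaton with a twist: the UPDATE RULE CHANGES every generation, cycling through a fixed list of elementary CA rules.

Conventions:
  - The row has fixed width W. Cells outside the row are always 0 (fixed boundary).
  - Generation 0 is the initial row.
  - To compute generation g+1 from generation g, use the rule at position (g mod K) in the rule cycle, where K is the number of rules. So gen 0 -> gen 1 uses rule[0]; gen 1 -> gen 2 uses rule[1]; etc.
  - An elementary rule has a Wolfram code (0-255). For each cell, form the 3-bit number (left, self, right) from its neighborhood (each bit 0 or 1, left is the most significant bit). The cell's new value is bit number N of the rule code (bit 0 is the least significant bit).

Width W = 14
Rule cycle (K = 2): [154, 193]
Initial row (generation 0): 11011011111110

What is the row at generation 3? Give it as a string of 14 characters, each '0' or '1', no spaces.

Answer: 00000011111010

Derivation:
Gen 0: 11011011111110
Gen 1 (rule 154): 10010011111101
Gen 2 (rule 193): 00000001111100
Gen 3 (rule 154): 00000011111010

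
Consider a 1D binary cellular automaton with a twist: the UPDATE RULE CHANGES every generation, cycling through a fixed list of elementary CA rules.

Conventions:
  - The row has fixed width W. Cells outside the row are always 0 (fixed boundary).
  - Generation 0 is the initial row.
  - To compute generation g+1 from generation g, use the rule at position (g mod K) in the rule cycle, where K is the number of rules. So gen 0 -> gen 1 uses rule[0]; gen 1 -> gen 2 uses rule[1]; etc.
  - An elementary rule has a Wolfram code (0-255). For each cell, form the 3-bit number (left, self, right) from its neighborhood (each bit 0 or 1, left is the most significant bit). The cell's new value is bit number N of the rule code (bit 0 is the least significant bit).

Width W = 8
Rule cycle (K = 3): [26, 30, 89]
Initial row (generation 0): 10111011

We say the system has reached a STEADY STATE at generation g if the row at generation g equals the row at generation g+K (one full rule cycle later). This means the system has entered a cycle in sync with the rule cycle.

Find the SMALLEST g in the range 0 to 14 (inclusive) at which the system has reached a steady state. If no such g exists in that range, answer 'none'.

Answer: 4

Derivation:
Gen 0: 10111011
Gen 1 (rule 26): 00100010
Gen 2 (rule 30): 01110111
Gen 3 (rule 89): 01010101
Gen 4 (rule 26): 10000000
Gen 5 (rule 30): 11000000
Gen 6 (rule 89): 11111111
Gen 7 (rule 26): 10000000
Gen 8 (rule 30): 11000000
Gen 9 (rule 89): 11111111
Gen 10 (rule 26): 10000000
Gen 11 (rule 30): 11000000
Gen 12 (rule 89): 11111111
Gen 13 (rule 26): 10000000
Gen 14 (rule 30): 11000000
Gen 15 (rule 89): 11111111
Gen 16 (rule 26): 10000000
Gen 17 (rule 30): 11000000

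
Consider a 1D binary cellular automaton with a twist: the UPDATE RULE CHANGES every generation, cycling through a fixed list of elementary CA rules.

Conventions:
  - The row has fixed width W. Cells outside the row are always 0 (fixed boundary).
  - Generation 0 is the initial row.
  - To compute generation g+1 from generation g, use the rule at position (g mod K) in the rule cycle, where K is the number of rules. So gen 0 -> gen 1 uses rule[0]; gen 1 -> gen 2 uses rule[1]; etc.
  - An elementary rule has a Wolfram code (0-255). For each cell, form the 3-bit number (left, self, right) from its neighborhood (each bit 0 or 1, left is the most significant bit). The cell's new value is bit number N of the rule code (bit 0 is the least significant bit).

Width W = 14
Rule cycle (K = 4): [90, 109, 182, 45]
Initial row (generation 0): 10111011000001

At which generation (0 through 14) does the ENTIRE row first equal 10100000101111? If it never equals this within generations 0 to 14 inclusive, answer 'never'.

Answer: 6

Derivation:
Gen 0: 10111011000001
Gen 1 (rule 90): 00101011100010
Gen 2 (rule 109): 10111110101010
Gen 3 (rule 182): 11011101111111
Gen 4 (rule 45): 10110011000000
Gen 5 (rule 90): 00111111100000
Gen 6 (rule 109): 10100000101111
Gen 7 (rule 182): 11110001110110
Gen 8 (rule 45): 10000101001100
Gen 9 (rule 90): 01001000111110
Gen 10 (rule 109): 01001010100010
Gen 11 (rule 182): 11111111110111
Gen 12 (rule 45): 10000000001100
Gen 13 (rule 90): 01000000011110
Gen 14 (rule 109): 01011111010010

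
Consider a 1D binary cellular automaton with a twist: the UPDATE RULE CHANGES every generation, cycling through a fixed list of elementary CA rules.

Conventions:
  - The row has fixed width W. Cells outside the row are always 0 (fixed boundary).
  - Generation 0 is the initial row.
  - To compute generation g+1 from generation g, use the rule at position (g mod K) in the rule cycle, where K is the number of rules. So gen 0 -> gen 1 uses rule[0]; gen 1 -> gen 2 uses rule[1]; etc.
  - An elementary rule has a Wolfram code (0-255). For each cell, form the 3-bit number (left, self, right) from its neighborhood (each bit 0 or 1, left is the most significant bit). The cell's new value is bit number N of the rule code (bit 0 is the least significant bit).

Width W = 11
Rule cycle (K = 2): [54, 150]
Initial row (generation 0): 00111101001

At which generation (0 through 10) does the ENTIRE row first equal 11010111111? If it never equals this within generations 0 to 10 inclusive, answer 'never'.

Gen 0: 00111101001
Gen 1 (rule 54): 01000011111
Gen 2 (rule 150): 11100101110
Gen 3 (rule 54): 00011110001
Gen 4 (rule 150): 00101101011
Gen 5 (rule 54): 01110011100
Gen 6 (rule 150): 10101101010
Gen 7 (rule 54): 11110011111
Gen 8 (rule 150): 01101101110
Gen 9 (rule 54): 10010010001
Gen 10 (rule 150): 11111111011

Answer: never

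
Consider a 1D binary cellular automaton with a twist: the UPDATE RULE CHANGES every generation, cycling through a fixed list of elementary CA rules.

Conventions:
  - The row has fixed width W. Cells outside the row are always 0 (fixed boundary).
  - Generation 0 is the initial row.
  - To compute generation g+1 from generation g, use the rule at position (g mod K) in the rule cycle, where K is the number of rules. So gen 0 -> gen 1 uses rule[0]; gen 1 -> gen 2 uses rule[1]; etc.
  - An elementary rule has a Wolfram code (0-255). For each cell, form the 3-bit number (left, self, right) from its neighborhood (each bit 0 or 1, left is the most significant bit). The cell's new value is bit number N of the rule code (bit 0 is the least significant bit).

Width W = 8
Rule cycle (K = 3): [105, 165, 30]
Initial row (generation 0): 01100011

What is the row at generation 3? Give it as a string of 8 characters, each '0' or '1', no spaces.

Gen 0: 01100011
Gen 1 (rule 105): 01101011
Gen 2 (rule 165): 00011100
Gen 3 (rule 30): 00110010

Answer: 00110010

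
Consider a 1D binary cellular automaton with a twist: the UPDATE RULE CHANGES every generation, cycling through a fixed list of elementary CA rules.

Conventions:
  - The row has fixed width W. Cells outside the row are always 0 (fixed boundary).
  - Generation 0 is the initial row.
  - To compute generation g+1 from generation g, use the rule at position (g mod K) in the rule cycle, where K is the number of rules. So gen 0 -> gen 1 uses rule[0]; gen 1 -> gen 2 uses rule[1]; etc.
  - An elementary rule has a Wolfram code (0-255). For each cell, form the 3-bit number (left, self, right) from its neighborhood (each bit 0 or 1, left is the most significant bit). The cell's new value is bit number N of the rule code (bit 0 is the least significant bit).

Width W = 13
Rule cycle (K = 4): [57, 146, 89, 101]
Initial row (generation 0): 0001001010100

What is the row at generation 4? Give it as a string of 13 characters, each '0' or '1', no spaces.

Answer: 1101100000001

Derivation:
Gen 0: 0001001010100
Gen 1 (rule 57): 1100100101011
Gen 2 (rule 146): 0011011000000
Gen 3 (rule 89): 1011011111111
Gen 4 (rule 101): 1101100000001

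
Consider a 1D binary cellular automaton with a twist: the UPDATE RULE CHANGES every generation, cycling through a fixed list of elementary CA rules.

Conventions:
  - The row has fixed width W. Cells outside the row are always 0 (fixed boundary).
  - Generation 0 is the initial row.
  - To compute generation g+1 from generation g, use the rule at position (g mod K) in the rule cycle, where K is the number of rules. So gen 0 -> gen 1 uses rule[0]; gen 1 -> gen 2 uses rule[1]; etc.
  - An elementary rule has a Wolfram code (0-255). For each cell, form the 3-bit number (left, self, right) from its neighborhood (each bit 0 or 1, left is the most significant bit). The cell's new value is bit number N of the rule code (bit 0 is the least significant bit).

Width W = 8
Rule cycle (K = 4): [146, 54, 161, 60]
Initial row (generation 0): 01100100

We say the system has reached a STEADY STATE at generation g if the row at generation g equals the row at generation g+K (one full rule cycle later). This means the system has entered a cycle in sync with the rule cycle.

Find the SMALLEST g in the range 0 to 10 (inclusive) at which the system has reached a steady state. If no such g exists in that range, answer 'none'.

Answer: none

Derivation:
Gen 0: 01100100
Gen 1 (rule 146): 10011010
Gen 2 (rule 54): 11100111
Gen 3 (rule 161): 01000010
Gen 4 (rule 60): 01100011
Gen 5 (rule 146): 10010100
Gen 6 (rule 54): 11111110
Gen 7 (rule 161): 01111100
Gen 8 (rule 60): 01000010
Gen 9 (rule 146): 10100101
Gen 10 (rule 54): 11111111
Gen 11 (rule 161): 01111110
Gen 12 (rule 60): 01000001
Gen 13 (rule 146): 10100010
Gen 14 (rule 54): 11110111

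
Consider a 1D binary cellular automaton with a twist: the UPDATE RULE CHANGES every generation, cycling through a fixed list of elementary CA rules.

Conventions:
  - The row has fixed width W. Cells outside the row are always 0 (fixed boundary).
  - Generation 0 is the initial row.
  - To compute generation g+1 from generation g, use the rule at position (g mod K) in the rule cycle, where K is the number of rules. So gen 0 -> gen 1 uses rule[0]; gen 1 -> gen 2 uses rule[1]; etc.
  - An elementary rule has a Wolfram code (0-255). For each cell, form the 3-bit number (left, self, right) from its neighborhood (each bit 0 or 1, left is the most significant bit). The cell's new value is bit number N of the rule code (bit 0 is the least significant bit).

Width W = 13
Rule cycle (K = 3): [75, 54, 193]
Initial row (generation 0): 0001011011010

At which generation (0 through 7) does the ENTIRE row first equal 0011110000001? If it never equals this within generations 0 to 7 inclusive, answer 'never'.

Answer: 5

Derivation:
Gen 0: 0001011011010
Gen 1 (rule 75): 1110011011000
Gen 2 (rule 54): 0001100100100
Gen 3 (rule 193): 1100100000001
Gen 4 (rule 75): 1101001111110
Gen 5 (rule 54): 0011110000001
Gen 6 (rule 193): 1001110111100
Gen 7 (rule 75): 0011010100101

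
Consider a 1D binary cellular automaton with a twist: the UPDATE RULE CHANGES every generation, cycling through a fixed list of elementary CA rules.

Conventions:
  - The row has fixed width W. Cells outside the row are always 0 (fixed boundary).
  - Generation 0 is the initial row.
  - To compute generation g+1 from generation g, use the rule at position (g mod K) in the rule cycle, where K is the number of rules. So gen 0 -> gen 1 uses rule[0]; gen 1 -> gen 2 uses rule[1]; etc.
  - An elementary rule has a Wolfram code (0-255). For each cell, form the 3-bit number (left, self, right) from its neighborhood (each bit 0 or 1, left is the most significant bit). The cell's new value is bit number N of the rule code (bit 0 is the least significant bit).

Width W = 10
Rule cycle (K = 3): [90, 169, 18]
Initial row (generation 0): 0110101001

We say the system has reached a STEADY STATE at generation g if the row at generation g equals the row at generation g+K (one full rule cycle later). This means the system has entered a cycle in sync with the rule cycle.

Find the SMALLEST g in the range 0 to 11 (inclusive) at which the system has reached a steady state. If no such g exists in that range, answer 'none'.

Gen 0: 0110101001
Gen 1 (rule 90): 1110000110
Gen 2 (rule 169): 1100110100
Gen 3 (rule 18): 0011000010
Gen 4 (rule 90): 0111100101
Gen 5 (rule 169): 0111000010
Gen 6 (rule 18): 1000100101
Gen 7 (rule 90): 0101011000
Gen 8 (rule 169): 0010110011
Gen 9 (rule 18): 0100001100
Gen 10 (rule 90): 1010011110
Gen 11 (rule 169): 0100011100
Gen 12 (rule 18): 1010100010
Gen 13 (rule 90): 0000010101
Gen 14 (rule 169): 1111001010

Answer: none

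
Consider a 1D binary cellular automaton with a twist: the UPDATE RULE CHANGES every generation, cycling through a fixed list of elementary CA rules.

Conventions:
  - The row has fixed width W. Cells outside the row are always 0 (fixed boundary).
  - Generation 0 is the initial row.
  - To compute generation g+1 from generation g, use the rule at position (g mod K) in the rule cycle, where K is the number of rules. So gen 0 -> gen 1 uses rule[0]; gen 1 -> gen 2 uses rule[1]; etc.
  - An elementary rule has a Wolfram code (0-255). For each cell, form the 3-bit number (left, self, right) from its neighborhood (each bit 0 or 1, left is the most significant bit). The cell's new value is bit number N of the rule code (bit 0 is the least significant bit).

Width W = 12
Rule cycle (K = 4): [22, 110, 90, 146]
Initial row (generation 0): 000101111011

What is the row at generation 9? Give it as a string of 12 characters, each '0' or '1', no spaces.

Gen 0: 000101111011
Gen 1 (rule 22): 001100000000
Gen 2 (rule 110): 011100000000
Gen 3 (rule 90): 110110000000
Gen 4 (rule 146): 000001000000
Gen 5 (rule 22): 000011100000
Gen 6 (rule 110): 000110100000
Gen 7 (rule 90): 001110010000
Gen 8 (rule 146): 010101101000
Gen 9 (rule 22): 110100001100

Answer: 110100001100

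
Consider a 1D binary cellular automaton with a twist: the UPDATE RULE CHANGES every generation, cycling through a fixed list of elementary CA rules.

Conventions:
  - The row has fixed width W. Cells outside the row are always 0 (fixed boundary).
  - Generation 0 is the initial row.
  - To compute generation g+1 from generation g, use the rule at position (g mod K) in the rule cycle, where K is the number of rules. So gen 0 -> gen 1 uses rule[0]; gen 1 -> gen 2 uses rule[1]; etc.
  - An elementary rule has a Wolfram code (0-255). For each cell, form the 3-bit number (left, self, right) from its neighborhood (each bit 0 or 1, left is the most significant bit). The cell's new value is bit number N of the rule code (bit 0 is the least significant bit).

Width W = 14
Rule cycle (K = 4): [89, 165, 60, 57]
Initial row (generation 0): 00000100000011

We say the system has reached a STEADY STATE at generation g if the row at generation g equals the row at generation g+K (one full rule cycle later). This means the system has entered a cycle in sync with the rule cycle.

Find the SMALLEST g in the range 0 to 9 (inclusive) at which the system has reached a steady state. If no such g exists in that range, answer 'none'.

Answer: none

Derivation:
Gen 0: 00000100000011
Gen 1 (rule 89): 11110011111011
Gen 2 (rule 165): 01100001110100
Gen 3 (rule 60): 01010001001110
Gen 4 (rule 57): 00101100101001
Gen 5 (rule 89): 10001110000100
Gen 6 (rule 165): 10100100110101
Gen 7 (rule 60): 11110110101111
Gen 8 (rule 57): 10001101011000
Gen 9 (rule 89): 01101100011111
Gen 10 (rule 165): 00010001001110
Gen 11 (rule 60): 00011001101001
Gen 12 (rule 57): 11010101010100
Gen 13 (rule 89): 11000000000011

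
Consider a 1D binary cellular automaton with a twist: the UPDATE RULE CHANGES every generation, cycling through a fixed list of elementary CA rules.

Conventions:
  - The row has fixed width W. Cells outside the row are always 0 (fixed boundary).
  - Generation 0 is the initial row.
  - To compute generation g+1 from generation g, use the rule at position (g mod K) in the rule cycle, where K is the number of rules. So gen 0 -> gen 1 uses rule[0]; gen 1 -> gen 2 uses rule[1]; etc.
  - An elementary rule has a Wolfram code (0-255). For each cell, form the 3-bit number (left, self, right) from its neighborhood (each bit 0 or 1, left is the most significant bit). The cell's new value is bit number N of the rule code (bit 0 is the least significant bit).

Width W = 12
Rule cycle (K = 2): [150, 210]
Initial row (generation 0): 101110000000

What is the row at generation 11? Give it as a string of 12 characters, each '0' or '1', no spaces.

Answer: 110101110010

Derivation:
Gen 0: 101110000000
Gen 1 (rule 150): 100101000000
Gen 2 (rule 210): 011000100000
Gen 3 (rule 150): 100101110000
Gen 4 (rule 210): 011000111000
Gen 5 (rule 150): 100101010100
Gen 6 (rule 210): 011000000010
Gen 7 (rule 150): 100100000111
Gen 8 (rule 210): 011010001011
Gen 9 (rule 150): 100011011000
Gen 10 (rule 210): 010101001100
Gen 11 (rule 150): 110101110010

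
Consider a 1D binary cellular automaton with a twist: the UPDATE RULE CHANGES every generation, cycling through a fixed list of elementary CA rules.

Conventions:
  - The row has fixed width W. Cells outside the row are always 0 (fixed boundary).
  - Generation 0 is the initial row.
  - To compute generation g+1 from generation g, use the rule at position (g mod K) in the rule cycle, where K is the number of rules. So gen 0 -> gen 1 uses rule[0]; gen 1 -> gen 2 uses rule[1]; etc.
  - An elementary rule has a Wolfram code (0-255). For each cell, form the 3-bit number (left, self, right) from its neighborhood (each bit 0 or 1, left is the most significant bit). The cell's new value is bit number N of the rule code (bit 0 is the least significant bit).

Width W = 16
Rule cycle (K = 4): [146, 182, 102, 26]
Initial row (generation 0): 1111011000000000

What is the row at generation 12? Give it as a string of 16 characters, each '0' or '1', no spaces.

Answer: 0101000010001101

Derivation:
Gen 0: 1111011000000000
Gen 1 (rule 146): 0110000100000000
Gen 2 (rule 182): 1001001110000000
Gen 3 (rule 102): 1011010010000000
Gen 4 (rule 26): 0010001101000000
Gen 5 (rule 146): 0101010000100000
Gen 6 (rule 182): 1111111001110000
Gen 7 (rule 102): 0000001010010000
Gen 8 (rule 26): 0000010001101000
Gen 9 (rule 146): 0000101010000100
Gen 10 (rule 182): 0001111111001110
Gen 11 (rule 102): 0010000001010010
Gen 12 (rule 26): 0101000010001101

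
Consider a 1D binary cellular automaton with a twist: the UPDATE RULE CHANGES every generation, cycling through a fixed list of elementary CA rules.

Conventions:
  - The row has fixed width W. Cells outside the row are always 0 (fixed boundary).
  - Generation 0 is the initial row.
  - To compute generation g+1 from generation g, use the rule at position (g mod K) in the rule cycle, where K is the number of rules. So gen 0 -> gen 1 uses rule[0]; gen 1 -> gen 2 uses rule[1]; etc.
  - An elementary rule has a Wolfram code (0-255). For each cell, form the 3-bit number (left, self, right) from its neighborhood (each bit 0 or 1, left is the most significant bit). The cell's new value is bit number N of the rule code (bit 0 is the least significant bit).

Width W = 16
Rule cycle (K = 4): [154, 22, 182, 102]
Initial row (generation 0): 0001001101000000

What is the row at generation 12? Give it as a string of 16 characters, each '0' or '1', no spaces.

Answer: 0000011111011010

Derivation:
Gen 0: 0001001101000000
Gen 1 (rule 154): 0010111000100000
Gen 2 (rule 22): 0110000101110000
Gen 3 (rule 182): 1001001110101000
Gen 4 (rule 102): 1011010011111000
Gen 5 (rule 154): 0010001111110100
Gen 6 (rule 22): 0111010000000110
Gen 7 (rule 182): 1010111000001001
Gen 8 (rule 102): 1111001000011011
Gen 9 (rule 154): 1110110100110010
Gen 10 (rule 22): 0000000111001111
Gen 11 (rule 182): 0000001010110110
Gen 12 (rule 102): 0000011111011010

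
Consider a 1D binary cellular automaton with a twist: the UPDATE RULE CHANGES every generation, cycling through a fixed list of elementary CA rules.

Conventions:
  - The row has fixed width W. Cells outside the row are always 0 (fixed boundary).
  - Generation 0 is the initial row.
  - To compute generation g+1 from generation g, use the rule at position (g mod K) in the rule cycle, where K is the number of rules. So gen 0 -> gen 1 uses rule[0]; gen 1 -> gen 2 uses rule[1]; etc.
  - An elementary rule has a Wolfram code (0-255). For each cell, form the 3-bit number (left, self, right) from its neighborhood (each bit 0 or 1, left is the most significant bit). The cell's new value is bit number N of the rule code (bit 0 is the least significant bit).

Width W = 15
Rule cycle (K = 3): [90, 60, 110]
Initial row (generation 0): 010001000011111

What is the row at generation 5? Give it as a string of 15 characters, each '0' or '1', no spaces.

Answer: 011000101001110

Derivation:
Gen 0: 010001000011111
Gen 1 (rule 90): 101010100110001
Gen 2 (rule 60): 111111110101001
Gen 3 (rule 110): 100000011111011
Gen 4 (rule 90): 010000110001011
Gen 5 (rule 60): 011000101001110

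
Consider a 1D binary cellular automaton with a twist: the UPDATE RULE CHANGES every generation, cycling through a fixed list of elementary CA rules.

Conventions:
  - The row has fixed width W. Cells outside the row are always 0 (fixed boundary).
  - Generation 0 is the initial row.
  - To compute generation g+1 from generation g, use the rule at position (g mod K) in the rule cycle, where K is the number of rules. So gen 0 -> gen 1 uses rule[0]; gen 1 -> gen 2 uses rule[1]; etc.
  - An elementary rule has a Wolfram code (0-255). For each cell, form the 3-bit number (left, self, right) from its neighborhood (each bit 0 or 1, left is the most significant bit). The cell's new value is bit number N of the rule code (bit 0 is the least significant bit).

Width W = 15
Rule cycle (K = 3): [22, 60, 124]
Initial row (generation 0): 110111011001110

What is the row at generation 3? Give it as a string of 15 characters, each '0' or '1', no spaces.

Answer: 000000000111101

Derivation:
Gen 0: 110111011001110
Gen 1 (rule 22): 000000000110001
Gen 2 (rule 60): 000000000101001
Gen 3 (rule 124): 000000000111101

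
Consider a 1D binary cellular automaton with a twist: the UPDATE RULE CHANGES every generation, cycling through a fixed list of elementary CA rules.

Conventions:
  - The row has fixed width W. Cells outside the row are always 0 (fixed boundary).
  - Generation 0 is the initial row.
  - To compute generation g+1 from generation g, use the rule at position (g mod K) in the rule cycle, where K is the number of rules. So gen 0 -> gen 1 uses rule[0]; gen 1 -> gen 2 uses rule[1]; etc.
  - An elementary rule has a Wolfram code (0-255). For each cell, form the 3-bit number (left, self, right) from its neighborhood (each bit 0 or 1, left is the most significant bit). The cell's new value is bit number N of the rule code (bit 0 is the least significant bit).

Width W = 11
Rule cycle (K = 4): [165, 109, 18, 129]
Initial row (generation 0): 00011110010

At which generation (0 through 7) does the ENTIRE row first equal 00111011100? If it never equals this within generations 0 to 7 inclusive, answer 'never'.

Gen 0: 00011110010
Gen 1 (rule 165): 11001100010
Gen 2 (rule 109): 11001101010
Gen 3 (rule 18): 00110000001
Gen 4 (rule 129): 10000111100
Gen 5 (rule 165): 10110011001
Gen 6 (rule 109): 11110011001
Gen 7 (rule 18): 00001100110

Answer: never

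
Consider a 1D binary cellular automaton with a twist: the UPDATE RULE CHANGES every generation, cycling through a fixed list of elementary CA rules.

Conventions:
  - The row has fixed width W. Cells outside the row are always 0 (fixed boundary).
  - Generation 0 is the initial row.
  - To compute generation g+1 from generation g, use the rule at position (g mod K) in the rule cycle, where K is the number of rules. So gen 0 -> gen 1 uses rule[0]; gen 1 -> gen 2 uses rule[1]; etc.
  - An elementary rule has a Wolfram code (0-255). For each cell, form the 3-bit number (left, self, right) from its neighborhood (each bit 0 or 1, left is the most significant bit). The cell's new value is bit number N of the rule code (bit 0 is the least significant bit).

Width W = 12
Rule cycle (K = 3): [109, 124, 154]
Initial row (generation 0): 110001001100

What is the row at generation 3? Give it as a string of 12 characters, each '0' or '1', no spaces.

Gen 0: 110001001100
Gen 1 (rule 109): 110101001101
Gen 2 (rule 124): 111111101111
Gen 3 (rule 154): 111111001110

Answer: 111111001110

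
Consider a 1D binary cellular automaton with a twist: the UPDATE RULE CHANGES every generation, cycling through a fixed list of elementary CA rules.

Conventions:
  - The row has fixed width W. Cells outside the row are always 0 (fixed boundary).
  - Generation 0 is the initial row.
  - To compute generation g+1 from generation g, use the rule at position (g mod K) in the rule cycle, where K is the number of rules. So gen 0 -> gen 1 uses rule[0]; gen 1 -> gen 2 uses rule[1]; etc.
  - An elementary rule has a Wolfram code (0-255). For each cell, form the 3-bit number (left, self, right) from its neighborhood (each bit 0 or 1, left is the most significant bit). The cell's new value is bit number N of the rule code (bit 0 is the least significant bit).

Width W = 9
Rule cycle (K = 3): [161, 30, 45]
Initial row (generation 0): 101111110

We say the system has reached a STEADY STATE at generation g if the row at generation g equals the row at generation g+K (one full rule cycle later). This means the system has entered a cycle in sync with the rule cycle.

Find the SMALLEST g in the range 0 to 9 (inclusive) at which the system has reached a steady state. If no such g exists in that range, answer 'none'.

Answer: none

Derivation:
Gen 0: 101111110
Gen 1 (rule 161): 010111100
Gen 2 (rule 30): 110100010
Gen 3 (rule 45): 101101010
Gen 4 (rule 161): 010010100
Gen 5 (rule 30): 111110110
Gen 6 (rule 45): 100001100
Gen 7 (rule 161): 001100001
Gen 8 (rule 30): 011010011
Gen 9 (rule 45): 010110010
Gen 10 (rule 161): 001000000
Gen 11 (rule 30): 011100000
Gen 12 (rule 45): 010001111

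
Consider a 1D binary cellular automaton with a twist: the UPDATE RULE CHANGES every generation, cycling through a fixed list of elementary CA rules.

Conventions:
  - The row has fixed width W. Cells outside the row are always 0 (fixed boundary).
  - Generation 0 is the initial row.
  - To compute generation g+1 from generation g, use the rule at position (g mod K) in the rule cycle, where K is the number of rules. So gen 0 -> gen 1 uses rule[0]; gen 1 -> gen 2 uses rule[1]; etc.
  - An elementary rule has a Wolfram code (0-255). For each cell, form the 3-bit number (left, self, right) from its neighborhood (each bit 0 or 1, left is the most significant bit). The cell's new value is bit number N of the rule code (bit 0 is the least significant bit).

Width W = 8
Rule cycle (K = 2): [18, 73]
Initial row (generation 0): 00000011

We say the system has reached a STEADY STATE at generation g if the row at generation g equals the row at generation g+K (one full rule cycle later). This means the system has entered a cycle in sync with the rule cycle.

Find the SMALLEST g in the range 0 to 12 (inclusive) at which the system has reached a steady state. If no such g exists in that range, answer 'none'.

Answer: none

Derivation:
Gen 0: 00000011
Gen 1 (rule 18): 00000100
Gen 2 (rule 73): 11110001
Gen 3 (rule 18): 00001010
Gen 4 (rule 73): 11100000
Gen 5 (rule 18): 00010000
Gen 6 (rule 73): 11000111
Gen 7 (rule 18): 00101000
Gen 8 (rule 73): 10000011
Gen 9 (rule 18): 01000100
Gen 10 (rule 73): 00010001
Gen 11 (rule 18): 00101010
Gen 12 (rule 73): 10000000
Gen 13 (rule 18): 01000000
Gen 14 (rule 73): 00011111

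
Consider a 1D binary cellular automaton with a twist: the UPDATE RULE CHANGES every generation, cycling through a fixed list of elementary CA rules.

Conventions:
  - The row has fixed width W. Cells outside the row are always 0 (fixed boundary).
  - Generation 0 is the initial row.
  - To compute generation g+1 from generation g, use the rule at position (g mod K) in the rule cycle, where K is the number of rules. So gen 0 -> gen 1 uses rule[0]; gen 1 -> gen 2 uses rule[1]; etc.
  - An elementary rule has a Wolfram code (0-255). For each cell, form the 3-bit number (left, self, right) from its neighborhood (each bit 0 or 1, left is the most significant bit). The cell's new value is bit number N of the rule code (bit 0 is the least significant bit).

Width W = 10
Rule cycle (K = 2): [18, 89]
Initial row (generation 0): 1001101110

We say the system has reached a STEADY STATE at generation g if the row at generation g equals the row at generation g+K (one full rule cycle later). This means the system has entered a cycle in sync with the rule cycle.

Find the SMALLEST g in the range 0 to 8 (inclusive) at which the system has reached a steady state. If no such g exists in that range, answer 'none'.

Gen 0: 1001101110
Gen 1 (rule 18): 0110000001
Gen 2 (rule 89): 0111111100
Gen 3 (rule 18): 1000000010
Gen 4 (rule 89): 0111111001
Gen 5 (rule 18): 1000000110
Gen 6 (rule 89): 0111110111
Gen 7 (rule 18): 1000000000
Gen 8 (rule 89): 0111111111
Gen 9 (rule 18): 1000000000
Gen 10 (rule 89): 0111111111

Answer: 7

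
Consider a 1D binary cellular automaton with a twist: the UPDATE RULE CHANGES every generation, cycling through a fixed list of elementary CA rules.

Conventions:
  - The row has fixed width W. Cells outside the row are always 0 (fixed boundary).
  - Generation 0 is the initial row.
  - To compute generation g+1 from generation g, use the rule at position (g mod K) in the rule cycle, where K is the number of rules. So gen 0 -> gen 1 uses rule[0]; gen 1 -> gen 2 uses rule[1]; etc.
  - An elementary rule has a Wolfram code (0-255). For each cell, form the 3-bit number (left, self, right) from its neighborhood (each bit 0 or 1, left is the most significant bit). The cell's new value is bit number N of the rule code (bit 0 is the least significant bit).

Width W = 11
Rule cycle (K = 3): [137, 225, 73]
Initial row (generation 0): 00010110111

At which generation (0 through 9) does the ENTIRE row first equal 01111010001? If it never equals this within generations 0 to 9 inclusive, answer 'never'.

Answer: 5

Derivation:
Gen 0: 00010110111
Gen 1 (rule 137): 11000100110
Gen 2 (rule 225): 01010000010
Gen 3 (rule 73): 00000111000
Gen 4 (rule 137): 11110110011
Gen 5 (rule 225): 01111010001
Gen 6 (rule 73): 01001000100
Gen 7 (rule 137): 00000010001
Gen 8 (rule 225): 11111000100
Gen 9 (rule 73): 10001010001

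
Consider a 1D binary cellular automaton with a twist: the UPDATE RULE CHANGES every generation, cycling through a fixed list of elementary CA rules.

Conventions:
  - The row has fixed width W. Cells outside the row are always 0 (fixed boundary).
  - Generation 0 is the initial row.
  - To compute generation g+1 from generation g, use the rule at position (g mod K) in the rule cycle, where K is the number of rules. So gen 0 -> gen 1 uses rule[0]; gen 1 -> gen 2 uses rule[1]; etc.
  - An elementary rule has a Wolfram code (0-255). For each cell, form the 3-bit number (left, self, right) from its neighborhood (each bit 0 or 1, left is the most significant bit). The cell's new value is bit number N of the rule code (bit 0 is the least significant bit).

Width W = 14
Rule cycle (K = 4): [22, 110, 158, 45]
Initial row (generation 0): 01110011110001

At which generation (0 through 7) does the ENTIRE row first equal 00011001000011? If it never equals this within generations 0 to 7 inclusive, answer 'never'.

Answer: never

Derivation:
Gen 0: 01110011110001
Gen 1 (rule 22): 10001100001011
Gen 2 (rule 110): 10011100011111
Gen 3 (rule 158): 11111010111110
Gen 4 (rule 45): 10000111100000
Gen 5 (rule 22): 11001000010000
Gen 6 (rule 110): 11011000110000
Gen 7 (rule 158): 10010101101000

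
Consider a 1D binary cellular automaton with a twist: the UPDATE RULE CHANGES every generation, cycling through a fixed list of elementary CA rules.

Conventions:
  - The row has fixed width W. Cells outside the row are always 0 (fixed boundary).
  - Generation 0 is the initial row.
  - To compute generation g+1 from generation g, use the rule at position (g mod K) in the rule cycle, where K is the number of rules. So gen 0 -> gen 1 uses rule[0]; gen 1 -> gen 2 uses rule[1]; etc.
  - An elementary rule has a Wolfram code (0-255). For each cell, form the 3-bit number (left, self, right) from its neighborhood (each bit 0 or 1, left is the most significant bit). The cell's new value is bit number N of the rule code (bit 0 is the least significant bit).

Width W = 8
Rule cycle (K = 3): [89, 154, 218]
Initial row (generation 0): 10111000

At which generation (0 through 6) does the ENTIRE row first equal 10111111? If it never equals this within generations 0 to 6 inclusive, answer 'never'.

Gen 0: 10111000
Gen 1 (rule 89): 00101111
Gen 2 (rule 154): 01001110
Gen 3 (rule 218): 10111111
Gen 4 (rule 89): 00100001
Gen 5 (rule 154): 01010010
Gen 6 (rule 218): 10001101

Answer: 3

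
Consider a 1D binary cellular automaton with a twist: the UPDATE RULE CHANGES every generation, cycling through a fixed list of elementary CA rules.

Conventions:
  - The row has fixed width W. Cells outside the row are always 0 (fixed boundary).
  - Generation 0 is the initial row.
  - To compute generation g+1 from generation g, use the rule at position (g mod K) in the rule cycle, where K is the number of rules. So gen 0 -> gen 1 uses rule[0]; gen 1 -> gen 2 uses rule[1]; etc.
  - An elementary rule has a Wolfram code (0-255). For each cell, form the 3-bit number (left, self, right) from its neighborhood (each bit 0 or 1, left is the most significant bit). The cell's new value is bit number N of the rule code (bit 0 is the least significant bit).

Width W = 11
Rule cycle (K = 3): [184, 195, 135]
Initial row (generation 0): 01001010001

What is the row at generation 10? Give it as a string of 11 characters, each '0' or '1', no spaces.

Gen 0: 01001010001
Gen 1 (rule 184): 00100101000
Gen 2 (rule 195): 11001000011
Gen 3 (rule 135): 00011011100
Gen 4 (rule 184): 00010111010
Gen 5 (rule 195): 11100011000
Gen 6 (rule 135): 01001100011
Gen 7 (rule 184): 00101010010
Gen 8 (rule 195): 11000000100
Gen 9 (rule 135): 00011111101
Gen 10 (rule 184): 00011111010

Answer: 00011111010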